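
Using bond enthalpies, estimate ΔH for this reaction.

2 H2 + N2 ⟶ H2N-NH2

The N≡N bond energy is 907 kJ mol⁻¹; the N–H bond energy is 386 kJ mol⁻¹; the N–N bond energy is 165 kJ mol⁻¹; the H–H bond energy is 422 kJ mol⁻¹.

Bonds broken (reactants):
  H–H: 2 × 422 = 844
  N≡N: 1 × 907 = 907
  Σ(broken) = 1751 kJ
Bonds formed (products):
  N–H: 4 × 386 = 1544
  N–N: 1 × 165 = 165
  Σ(formed) = 1709 kJ
ΔH = Σ(broken) − Σ(formed) = 1751 − 1709 = +42 kJ

ΔH ≈ +42 kJ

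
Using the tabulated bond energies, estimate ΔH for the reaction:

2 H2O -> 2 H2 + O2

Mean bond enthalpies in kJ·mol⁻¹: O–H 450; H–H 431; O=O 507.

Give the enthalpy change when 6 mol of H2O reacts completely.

ΔH = +1293 kJ

Bonds broken (reactants):
  O–H: 4 × 450 = 1800
  Σ(broken) = 1800 kJ
Bonds formed (products):
  H–H: 2 × 431 = 862
  O=O: 1 × 507 = 507
  Σ(formed) = 1369 kJ
ΔH = Σ(broken) − Σ(formed) = 1800 − 1369 = +431 kJ
For 3× the reaction as written: 3 × (+431) = +1293 kJ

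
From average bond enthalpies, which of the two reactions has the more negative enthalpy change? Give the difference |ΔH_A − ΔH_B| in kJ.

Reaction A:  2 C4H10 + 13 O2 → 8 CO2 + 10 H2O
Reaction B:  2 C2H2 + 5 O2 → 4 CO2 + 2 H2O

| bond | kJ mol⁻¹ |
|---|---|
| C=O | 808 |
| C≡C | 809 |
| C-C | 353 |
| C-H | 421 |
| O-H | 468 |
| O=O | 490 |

Reaction A, by 2796 kJ

Reaction A:
  Bonds broken (reactants):
    C-C: 6 × 353 = 2118
    C-H: 20 × 421 = 8420
    O=O: 13 × 490 = 6370
    Σ(broken) = 16908 kJ
  Bonds formed (products):
    C=O: 16 × 808 = 12928
    O-H: 20 × 468 = 9360
    Σ(formed) = 22288 kJ
  ΔH_A = 16908 − 22288 = −5380 kJ
Reaction B:
  Bonds broken (reactants):
    C≡C: 2 × 809 = 1618
    C-H: 4 × 421 = 1684
    O=O: 5 × 490 = 2450
    Σ(broken) = 5752 kJ
  Bonds formed (products):
    C=O: 8 × 808 = 6464
    O-H: 4 × 468 = 1872
    Σ(formed) = 8336 kJ
  ΔH_B = 5752 − 8336 = −2584 kJ
ΔH_A − ΔH_B = −2796 kJ, so reaction A has the more negative ΔH; |ΔH_A − ΔH_B| = 2796 kJ.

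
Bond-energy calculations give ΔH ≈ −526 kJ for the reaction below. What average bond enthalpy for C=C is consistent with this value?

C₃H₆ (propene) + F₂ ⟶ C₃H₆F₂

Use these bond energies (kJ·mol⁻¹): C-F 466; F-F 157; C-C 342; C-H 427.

Let D be the C=C bond energy.
Σ(broken) = 1×342 + 6×427 + 1×D + 1×157 = 3061 + D
Σ(formed) = 2×342 + 2×466 + 6×427 = 4178
ΔH = Σ(broken) − Σ(formed) = (3061 + D) − (4178) = −1117 + D
Setting this equal to −526 kJ gives D = 591 kJ/mol.

D(C=C) ≈ 591 kJ/mol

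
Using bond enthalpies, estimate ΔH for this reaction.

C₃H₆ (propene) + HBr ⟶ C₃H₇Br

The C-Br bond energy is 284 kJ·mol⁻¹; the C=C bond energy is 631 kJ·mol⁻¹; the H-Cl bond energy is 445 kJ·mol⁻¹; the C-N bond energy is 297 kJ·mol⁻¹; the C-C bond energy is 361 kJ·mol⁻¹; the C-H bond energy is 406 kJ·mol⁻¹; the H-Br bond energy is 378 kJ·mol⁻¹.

ΔH ≈ −42 kJ

Bonds broken (reactants):
  C-C: 1 × 361 = 361
  C-H: 6 × 406 = 2436
  C=C: 1 × 631 = 631
  H-Br: 1 × 378 = 378
  Σ(broken) = 3806 kJ
Bonds formed (products):
  C-Br: 1 × 284 = 284
  C-C: 2 × 361 = 722
  C-H: 7 × 406 = 2842
  Σ(formed) = 3848 kJ
ΔH = Σ(broken) − Σ(formed) = 3806 − 3848 = −42 kJ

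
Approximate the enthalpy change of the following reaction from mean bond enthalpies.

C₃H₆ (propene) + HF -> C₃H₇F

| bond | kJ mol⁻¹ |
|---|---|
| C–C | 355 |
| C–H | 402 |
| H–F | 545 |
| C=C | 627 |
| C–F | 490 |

ΔH ≈ −75 kJ

Bonds broken (reactants):
  C–C: 1 × 355 = 355
  C–H: 6 × 402 = 2412
  C=C: 1 × 627 = 627
  H–F: 1 × 545 = 545
  Σ(broken) = 3939 kJ
Bonds formed (products):
  C–C: 2 × 355 = 710
  C–F: 1 × 490 = 490
  C–H: 7 × 402 = 2814
  Σ(formed) = 4014 kJ
ΔH = Σ(broken) − Σ(formed) = 3939 − 4014 = −75 kJ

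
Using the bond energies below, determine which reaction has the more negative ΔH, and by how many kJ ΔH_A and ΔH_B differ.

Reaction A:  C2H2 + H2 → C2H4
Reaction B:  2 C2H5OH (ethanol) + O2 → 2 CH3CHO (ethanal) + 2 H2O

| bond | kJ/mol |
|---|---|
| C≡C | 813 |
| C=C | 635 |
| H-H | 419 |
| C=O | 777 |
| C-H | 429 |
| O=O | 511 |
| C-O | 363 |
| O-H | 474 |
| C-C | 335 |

Reaction A:
  Bonds broken (reactants):
    C≡C: 1 × 813 = 813
    C-H: 2 × 429 = 858
    H-H: 1 × 419 = 419
    Σ(broken) = 2090 kJ
  Bonds formed (products):
    C-H: 4 × 429 = 1716
    C=C: 1 × 635 = 635
    Σ(formed) = 2351 kJ
  ΔH_A = 2090 − 2351 = −261 kJ
Reaction B:
  Bonds broken (reactants):
    C-C: 2 × 335 = 670
    C-H: 10 × 429 = 4290
    C-O: 2 × 363 = 726
    O-H: 2 × 474 = 948
    O=O: 1 × 511 = 511
    Σ(broken) = 7145 kJ
  Bonds formed (products):
    C-C: 2 × 335 = 670
    C-H: 8 × 429 = 3432
    C=O: 2 × 777 = 1554
    O-H: 4 × 474 = 1896
    Σ(formed) = 7552 kJ
  ΔH_B = 7145 − 7552 = −407 kJ
ΔH_A − ΔH_B = +146 kJ, so reaction B has the more negative ΔH; |ΔH_A − ΔH_B| = 146 kJ.

Reaction B, by 146 kJ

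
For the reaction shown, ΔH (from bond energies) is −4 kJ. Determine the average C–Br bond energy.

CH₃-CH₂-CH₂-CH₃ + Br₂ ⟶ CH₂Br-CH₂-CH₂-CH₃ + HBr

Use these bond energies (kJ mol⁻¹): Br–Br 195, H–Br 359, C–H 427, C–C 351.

Let D be the C–Br bond energy.
Σ(broken) = 1×195 + 3×351 + 10×427 = 5518
Σ(formed) = 1×D + 3×351 + 9×427 + 1×359 = 5255 + D
ΔH = Σ(broken) − Σ(formed) = (5518) − (5255 + D) = +263 − D
Setting this equal to −4 kJ gives D = 267 kJ/mol.

D(C–Br) ≈ 267 kJ/mol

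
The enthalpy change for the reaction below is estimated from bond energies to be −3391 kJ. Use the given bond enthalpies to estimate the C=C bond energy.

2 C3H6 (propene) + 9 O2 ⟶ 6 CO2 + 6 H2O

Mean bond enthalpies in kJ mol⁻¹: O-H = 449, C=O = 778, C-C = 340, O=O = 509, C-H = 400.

Let D be the C=C bond energy.
Σ(broken) = 2×340 + 12×400 + 2×D + 9×509 = 10061 + 2D
Σ(formed) = 12×778 + 12×449 = 14724
ΔH = Σ(broken) − Σ(formed) = (10061 + 2D) − (14724) = −4663 + 2D
Setting this equal to −3391 kJ gives 2D = 1272, so D = 636 kJ/mol.

D(C=C) ≈ 636 kJ/mol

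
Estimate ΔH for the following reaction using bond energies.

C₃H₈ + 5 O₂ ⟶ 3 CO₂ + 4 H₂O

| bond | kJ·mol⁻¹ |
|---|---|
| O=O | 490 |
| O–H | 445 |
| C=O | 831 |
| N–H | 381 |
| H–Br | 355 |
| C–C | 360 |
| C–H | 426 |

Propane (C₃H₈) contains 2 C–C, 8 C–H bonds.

ΔH ≈ −1968 kJ

Bonds broken (reactants):
  C–C: 2 × 360 = 720
  C–H: 8 × 426 = 3408
  O=O: 5 × 490 = 2450
  Σ(broken) = 6578 kJ
Bonds formed (products):
  C=O: 6 × 831 = 4986
  O–H: 8 × 445 = 3560
  Σ(formed) = 8546 kJ
ΔH = Σ(broken) − Σ(formed) = 6578 − 8546 = −1968 kJ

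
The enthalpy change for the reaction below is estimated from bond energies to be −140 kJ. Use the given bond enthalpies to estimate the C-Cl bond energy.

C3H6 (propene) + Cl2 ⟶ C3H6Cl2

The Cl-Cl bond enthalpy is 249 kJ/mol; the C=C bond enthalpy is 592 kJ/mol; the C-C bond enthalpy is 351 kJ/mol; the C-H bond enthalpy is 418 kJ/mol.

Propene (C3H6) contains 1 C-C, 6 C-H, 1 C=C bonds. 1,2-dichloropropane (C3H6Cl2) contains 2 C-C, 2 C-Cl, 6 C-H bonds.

Let D be the C-Cl bond energy.
Σ(broken) = 1×351 + 6×418 + 1×592 + 1×249 = 3700
Σ(formed) = 2×351 + 2×D + 6×418 = 3210 + 2D
ΔH = Σ(broken) − Σ(formed) = (3700) − (3210 + 2D) = +490 − 2D
Setting this equal to −140 kJ gives 2D = 630, so D = 315 kJ/mol.

D(C-Cl) ≈ 315 kJ/mol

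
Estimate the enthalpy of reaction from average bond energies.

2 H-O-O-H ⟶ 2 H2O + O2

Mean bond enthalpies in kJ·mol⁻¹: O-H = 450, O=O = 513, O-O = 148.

Bonds broken (reactants):
  O-H: 4 × 450 = 1800
  O-O: 2 × 148 = 296
  Σ(broken) = 2096 kJ
Bonds formed (products):
  O-H: 4 × 450 = 1800
  O=O: 1 × 513 = 513
  Σ(formed) = 2313 kJ
ΔH = Σ(broken) − Σ(formed) = 2096 − 2313 = −217 kJ

ΔH ≈ −217 kJ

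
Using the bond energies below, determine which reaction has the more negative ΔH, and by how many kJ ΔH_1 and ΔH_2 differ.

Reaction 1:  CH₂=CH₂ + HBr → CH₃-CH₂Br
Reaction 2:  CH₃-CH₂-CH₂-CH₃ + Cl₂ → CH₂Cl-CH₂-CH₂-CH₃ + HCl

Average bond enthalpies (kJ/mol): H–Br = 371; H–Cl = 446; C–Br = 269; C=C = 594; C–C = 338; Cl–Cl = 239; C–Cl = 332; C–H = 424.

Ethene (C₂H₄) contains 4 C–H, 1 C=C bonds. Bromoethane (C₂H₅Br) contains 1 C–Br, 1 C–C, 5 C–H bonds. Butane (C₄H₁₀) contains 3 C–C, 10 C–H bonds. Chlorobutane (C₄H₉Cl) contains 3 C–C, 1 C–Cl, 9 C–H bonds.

Reaction 1:
  Bonds broken (reactants):
    C–H: 4 × 424 = 1696
    C=C: 1 × 594 = 594
    H–Br: 1 × 371 = 371
    Σ(broken) = 2661 kJ
  Bonds formed (products):
    C–Br: 1 × 269 = 269
    C–C: 1 × 338 = 338
    C–H: 5 × 424 = 2120
    Σ(formed) = 2727 kJ
  ΔH_1 = 2661 − 2727 = −66 kJ
Reaction 2:
  Bonds broken (reactants):
    C–C: 3 × 338 = 1014
    C–H: 10 × 424 = 4240
    Cl–Cl: 1 × 239 = 239
    Σ(broken) = 5493 kJ
  Bonds formed (products):
    C–C: 3 × 338 = 1014
    C–Cl: 1 × 332 = 332
    C–H: 9 × 424 = 3816
    H–Cl: 1 × 446 = 446
    Σ(formed) = 5608 kJ
  ΔH_2 = 5493 − 5608 = −115 kJ
ΔH_1 − ΔH_2 = +49 kJ, so reaction 2 has the more negative ΔH; |ΔH_1 − ΔH_2| = 49 kJ.

Reaction 2, by 49 kJ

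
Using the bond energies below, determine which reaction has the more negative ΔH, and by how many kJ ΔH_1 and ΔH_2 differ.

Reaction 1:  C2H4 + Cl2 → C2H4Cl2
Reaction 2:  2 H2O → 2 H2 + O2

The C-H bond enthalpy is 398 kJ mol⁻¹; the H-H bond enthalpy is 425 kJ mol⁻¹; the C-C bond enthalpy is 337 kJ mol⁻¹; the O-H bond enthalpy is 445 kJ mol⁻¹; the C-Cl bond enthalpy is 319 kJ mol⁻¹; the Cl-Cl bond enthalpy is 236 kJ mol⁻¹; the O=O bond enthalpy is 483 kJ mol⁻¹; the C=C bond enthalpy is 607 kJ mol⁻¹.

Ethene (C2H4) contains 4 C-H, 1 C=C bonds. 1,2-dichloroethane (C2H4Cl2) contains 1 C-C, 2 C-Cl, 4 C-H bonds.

Reaction 1:
  Bonds broken (reactants):
    C-H: 4 × 398 = 1592
    C=C: 1 × 607 = 607
    Cl-Cl: 1 × 236 = 236
    Σ(broken) = 2435 kJ
  Bonds formed (products):
    C-C: 1 × 337 = 337
    C-Cl: 2 × 319 = 638
    C-H: 4 × 398 = 1592
    Σ(formed) = 2567 kJ
  ΔH_1 = 2435 − 2567 = −132 kJ
Reaction 2:
  Bonds broken (reactants):
    O-H: 4 × 445 = 1780
    Σ(broken) = 1780 kJ
  Bonds formed (products):
    H-H: 2 × 425 = 850
    O=O: 1 × 483 = 483
    Σ(formed) = 1333 kJ
  ΔH_2 = 1780 − 1333 = +447 kJ
ΔH_1 − ΔH_2 = −579 kJ, so reaction 1 has the more negative ΔH; |ΔH_1 − ΔH_2| = 579 kJ.

Reaction 1, by 579 kJ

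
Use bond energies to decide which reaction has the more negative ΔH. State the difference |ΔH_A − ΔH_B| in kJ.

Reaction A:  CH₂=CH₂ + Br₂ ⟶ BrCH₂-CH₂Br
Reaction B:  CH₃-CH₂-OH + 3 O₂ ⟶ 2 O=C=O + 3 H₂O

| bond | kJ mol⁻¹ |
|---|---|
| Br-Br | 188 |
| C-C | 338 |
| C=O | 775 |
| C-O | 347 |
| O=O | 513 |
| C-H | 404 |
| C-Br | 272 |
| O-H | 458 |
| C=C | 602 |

Reaction A:
  Bonds broken (reactants):
    Br-Br: 1 × 188 = 188
    C-H: 4 × 404 = 1616
    C=C: 1 × 602 = 602
    Σ(broken) = 2406 kJ
  Bonds formed (products):
    C-Br: 2 × 272 = 544
    C-C: 1 × 338 = 338
    C-H: 4 × 404 = 1616
    Σ(formed) = 2498 kJ
  ΔH_A = 2406 − 2498 = −92 kJ
Reaction B:
  Bonds broken (reactants):
    C-C: 1 × 338 = 338
    C-H: 5 × 404 = 2020
    C-O: 1 × 347 = 347
    O-H: 1 × 458 = 458
    O=O: 3 × 513 = 1539
    Σ(broken) = 4702 kJ
  Bonds formed (products):
    C=O: 4 × 775 = 3100
    O-H: 6 × 458 = 2748
    Σ(formed) = 5848 kJ
  ΔH_B = 4702 − 5848 = −1146 kJ
ΔH_A − ΔH_B = +1054 kJ, so reaction B has the more negative ΔH; |ΔH_A − ΔH_B| = 1054 kJ.

Reaction B, by 1054 kJ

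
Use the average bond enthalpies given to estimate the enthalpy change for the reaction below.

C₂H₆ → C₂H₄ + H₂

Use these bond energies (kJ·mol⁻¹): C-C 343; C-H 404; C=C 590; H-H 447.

Bonds broken (reactants):
  C-C: 1 × 343 = 343
  C-H: 6 × 404 = 2424
  Σ(broken) = 2767 kJ
Bonds formed (products):
  C-H: 4 × 404 = 1616
  C=C: 1 × 590 = 590
  H-H: 1 × 447 = 447
  Σ(formed) = 2653 kJ
ΔH = Σ(broken) − Σ(formed) = 2767 − 2653 = +114 kJ

ΔH ≈ +114 kJ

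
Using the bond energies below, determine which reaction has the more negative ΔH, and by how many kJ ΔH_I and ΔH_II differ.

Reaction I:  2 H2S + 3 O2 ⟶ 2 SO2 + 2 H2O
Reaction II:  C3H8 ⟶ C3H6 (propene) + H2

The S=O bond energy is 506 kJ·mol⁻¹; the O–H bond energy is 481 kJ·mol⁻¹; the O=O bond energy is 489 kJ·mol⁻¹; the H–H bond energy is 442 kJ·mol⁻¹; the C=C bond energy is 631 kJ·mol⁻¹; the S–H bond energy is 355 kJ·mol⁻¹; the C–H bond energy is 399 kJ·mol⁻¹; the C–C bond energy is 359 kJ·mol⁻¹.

Reaction I:
  Bonds broken (reactants):
    O=O: 3 × 489 = 1467
    S–H: 4 × 355 = 1420
    Σ(broken) = 2887 kJ
  Bonds formed (products):
    O–H: 4 × 481 = 1924
    S=O: 4 × 506 = 2024
    Σ(formed) = 3948 kJ
  ΔH_I = 2887 − 3948 = −1061 kJ
Reaction II:
  Bonds broken (reactants):
    C–C: 2 × 359 = 718
    C–H: 8 × 399 = 3192
    Σ(broken) = 3910 kJ
  Bonds formed (products):
    C–C: 1 × 359 = 359
    C–H: 6 × 399 = 2394
    C=C: 1 × 631 = 631
    H–H: 1 × 442 = 442
    Σ(formed) = 3826 kJ
  ΔH_II = 3910 − 3826 = +84 kJ
ΔH_I − ΔH_II = −1145 kJ, so reaction I has the more negative ΔH; |ΔH_I − ΔH_II| = 1145 kJ.

Reaction I, by 1145 kJ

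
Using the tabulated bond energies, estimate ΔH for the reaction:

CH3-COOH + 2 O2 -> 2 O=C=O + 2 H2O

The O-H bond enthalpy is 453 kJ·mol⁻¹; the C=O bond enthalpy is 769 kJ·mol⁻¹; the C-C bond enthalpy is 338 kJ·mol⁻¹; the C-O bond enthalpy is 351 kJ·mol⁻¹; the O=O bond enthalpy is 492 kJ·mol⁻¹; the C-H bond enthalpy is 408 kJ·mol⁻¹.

Bonds broken (reactants):
  C-C: 1 × 338 = 338
  C-H: 3 × 408 = 1224
  C-O: 1 × 351 = 351
  C=O: 1 × 769 = 769
  O-H: 1 × 453 = 453
  O=O: 2 × 492 = 984
  Σ(broken) = 4119 kJ
Bonds formed (products):
  C=O: 4 × 769 = 3076
  O-H: 4 × 453 = 1812
  Σ(formed) = 4888 kJ
ΔH = Σ(broken) − Σ(formed) = 4119 − 4888 = −769 kJ

ΔH ≈ −769 kJ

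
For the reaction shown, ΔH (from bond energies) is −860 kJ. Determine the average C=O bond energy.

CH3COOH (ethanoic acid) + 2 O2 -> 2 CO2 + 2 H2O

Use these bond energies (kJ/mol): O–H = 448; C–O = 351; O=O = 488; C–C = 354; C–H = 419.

Let D be the C=O bond energy.
Σ(broken) = 1×354 + 3×419 + 1×351 + 1×D + 1×448 + 2×488 = 3386 + D
Σ(formed) = 4×D + 4×448 = 1792 + 4D
ΔH = Σ(broken) − Σ(formed) = (3386 + D) − (1792 + 4D) = +1594 − 3D
Setting this equal to −860 kJ gives 3D = 2454, so D = 818 kJ/mol.

D(C=O) ≈ 818 kJ/mol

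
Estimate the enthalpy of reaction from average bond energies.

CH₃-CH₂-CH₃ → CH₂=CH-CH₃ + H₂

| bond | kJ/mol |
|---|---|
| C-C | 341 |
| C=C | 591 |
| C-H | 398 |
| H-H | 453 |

ΔH ≈ +93 kJ

Bonds broken (reactants):
  C-C: 2 × 341 = 682
  C-H: 8 × 398 = 3184
  Σ(broken) = 3866 kJ
Bonds formed (products):
  C-C: 1 × 341 = 341
  C-H: 6 × 398 = 2388
  C=C: 1 × 591 = 591
  H-H: 1 × 453 = 453
  Σ(formed) = 3773 kJ
ΔH = Σ(broken) − Σ(formed) = 3866 − 3773 = +93 kJ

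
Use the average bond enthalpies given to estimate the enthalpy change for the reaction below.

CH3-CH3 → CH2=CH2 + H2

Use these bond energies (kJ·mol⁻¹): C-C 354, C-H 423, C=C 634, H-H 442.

Bonds broken (reactants):
  C-C: 1 × 354 = 354
  C-H: 6 × 423 = 2538
  Σ(broken) = 2892 kJ
Bonds formed (products):
  C-H: 4 × 423 = 1692
  C=C: 1 × 634 = 634
  H-H: 1 × 442 = 442
  Σ(formed) = 2768 kJ
ΔH = Σ(broken) − Σ(formed) = 2892 − 2768 = +124 kJ

ΔH ≈ +124 kJ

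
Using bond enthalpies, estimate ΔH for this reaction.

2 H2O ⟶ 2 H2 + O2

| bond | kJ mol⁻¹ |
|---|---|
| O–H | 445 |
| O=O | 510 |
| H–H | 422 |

ΔH ≈ +426 kJ

Bonds broken (reactants):
  O–H: 4 × 445 = 1780
  Σ(broken) = 1780 kJ
Bonds formed (products):
  H–H: 2 × 422 = 844
  O=O: 1 × 510 = 510
  Σ(formed) = 1354 kJ
ΔH = Σ(broken) − Σ(formed) = 1780 − 1354 = +426 kJ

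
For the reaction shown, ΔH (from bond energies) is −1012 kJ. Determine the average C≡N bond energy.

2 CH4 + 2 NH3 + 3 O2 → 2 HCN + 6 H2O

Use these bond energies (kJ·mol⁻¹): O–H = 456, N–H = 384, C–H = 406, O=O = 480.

D(C≡N) ≈ 860 kJ/mol

Let D be the C≡N bond energy.
Σ(broken) = 8×406 + 6×384 + 3×480 = 6992
Σ(formed) = 2×D + 2×406 + 12×456 = 6284 + 2D
ΔH = Σ(broken) − Σ(formed) = (6992) − (6284 + 2D) = +708 − 2D
Setting this equal to −1012 kJ gives 2D = 1720, so D = 860 kJ/mol.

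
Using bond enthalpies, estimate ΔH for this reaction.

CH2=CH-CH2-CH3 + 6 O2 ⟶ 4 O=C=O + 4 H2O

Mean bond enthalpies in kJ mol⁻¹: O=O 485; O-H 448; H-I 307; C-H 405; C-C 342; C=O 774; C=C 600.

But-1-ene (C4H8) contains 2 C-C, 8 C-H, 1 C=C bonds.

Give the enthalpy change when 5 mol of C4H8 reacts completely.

Bonds broken (reactants):
  C-C: 2 × 342 = 684
  C-H: 8 × 405 = 3240
  C=C: 1 × 600 = 600
  O=O: 6 × 485 = 2910
  Σ(broken) = 7434 kJ
Bonds formed (products):
  C=O: 8 × 774 = 6192
  O-H: 8 × 448 = 3584
  Σ(formed) = 9776 kJ
ΔH = Σ(broken) − Σ(formed) = 7434 − 9776 = −2342 kJ
For 5× the reaction as written: 5 × (−2342) = −11710 kJ

ΔH = −11710 kJ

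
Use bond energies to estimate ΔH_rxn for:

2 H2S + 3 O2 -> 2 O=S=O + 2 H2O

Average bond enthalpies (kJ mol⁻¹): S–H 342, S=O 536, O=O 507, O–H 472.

Bonds broken (reactants):
  O=O: 3 × 507 = 1521
  S–H: 4 × 342 = 1368
  Σ(broken) = 2889 kJ
Bonds formed (products):
  O–H: 4 × 472 = 1888
  S=O: 4 × 536 = 2144
  Σ(formed) = 4032 kJ
ΔH = Σ(broken) − Σ(formed) = 2889 − 4032 = −1143 kJ

ΔH ≈ −1143 kJ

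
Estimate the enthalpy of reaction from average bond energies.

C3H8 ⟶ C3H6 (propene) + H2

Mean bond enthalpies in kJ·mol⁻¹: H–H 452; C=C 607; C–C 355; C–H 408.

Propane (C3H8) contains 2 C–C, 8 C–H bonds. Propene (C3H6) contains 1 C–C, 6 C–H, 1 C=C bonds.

Bonds broken (reactants):
  C–C: 2 × 355 = 710
  C–H: 8 × 408 = 3264
  Σ(broken) = 3974 kJ
Bonds formed (products):
  C–C: 1 × 355 = 355
  C–H: 6 × 408 = 2448
  C=C: 1 × 607 = 607
  H–H: 1 × 452 = 452
  Σ(formed) = 3862 kJ
ΔH = Σ(broken) − Σ(formed) = 3974 − 3862 = +112 kJ

ΔH ≈ +112 kJ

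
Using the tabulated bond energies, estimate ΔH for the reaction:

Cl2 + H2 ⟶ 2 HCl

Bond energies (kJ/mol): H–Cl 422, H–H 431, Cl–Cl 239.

Bonds broken (reactants):
  Cl–Cl: 1 × 239 = 239
  H–H: 1 × 431 = 431
  Σ(broken) = 670 kJ
Bonds formed (products):
  H–Cl: 2 × 422 = 844
  Σ(formed) = 844 kJ
ΔH = Σ(broken) − Σ(formed) = 670 − 844 = −174 kJ

ΔH ≈ −174 kJ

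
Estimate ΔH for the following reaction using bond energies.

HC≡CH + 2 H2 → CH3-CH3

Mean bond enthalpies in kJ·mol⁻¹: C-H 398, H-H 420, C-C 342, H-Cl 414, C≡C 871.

Bonds broken (reactants):
  C≡C: 1 × 871 = 871
  C-H: 2 × 398 = 796
  H-H: 2 × 420 = 840
  Σ(broken) = 2507 kJ
Bonds formed (products):
  C-C: 1 × 342 = 342
  C-H: 6 × 398 = 2388
  Σ(formed) = 2730 kJ
ΔH = Σ(broken) − Σ(formed) = 2507 − 2730 = −223 kJ

ΔH ≈ −223 kJ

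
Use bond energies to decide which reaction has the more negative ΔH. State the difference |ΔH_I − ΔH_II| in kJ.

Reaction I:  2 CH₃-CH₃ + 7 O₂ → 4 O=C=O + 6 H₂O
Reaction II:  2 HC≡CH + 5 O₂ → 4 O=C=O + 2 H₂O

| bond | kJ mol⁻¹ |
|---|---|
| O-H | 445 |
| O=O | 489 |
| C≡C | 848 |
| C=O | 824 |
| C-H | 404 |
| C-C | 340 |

Reaction I:
  Bonds broken (reactants):
    C-C: 2 × 340 = 680
    C-H: 12 × 404 = 4848
    O=O: 7 × 489 = 3423
    Σ(broken) = 8951 kJ
  Bonds formed (products):
    C=O: 8 × 824 = 6592
    O-H: 12 × 445 = 5340
    Σ(formed) = 11932 kJ
  ΔH_I = 8951 − 11932 = −2981 kJ
Reaction II:
  Bonds broken (reactants):
    C≡C: 2 × 848 = 1696
    C-H: 4 × 404 = 1616
    O=O: 5 × 489 = 2445
    Σ(broken) = 5757 kJ
  Bonds formed (products):
    C=O: 8 × 824 = 6592
    O-H: 4 × 445 = 1780
    Σ(formed) = 8372 kJ
  ΔH_II = 5757 − 8372 = −2615 kJ
ΔH_I − ΔH_II = −366 kJ, so reaction I has the more negative ΔH; |ΔH_I − ΔH_II| = 366 kJ.

Reaction I, by 366 kJ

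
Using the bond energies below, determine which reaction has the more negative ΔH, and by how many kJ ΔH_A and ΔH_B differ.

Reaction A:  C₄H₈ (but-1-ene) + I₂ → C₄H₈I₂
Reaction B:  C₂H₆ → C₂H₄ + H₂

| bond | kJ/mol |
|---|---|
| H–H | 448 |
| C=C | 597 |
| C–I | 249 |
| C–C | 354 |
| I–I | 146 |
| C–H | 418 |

Reaction A:
  Bonds broken (reactants):
    C–C: 2 × 354 = 708
    C–H: 8 × 418 = 3344
    C=C: 1 × 597 = 597
    I–I: 1 × 146 = 146
    Σ(broken) = 4795 kJ
  Bonds formed (products):
    C–C: 3 × 354 = 1062
    C–H: 8 × 418 = 3344
    C–I: 2 × 249 = 498
    Σ(formed) = 4904 kJ
  ΔH_A = 4795 − 4904 = −109 kJ
Reaction B:
  Bonds broken (reactants):
    C–C: 1 × 354 = 354
    C–H: 6 × 418 = 2508
    Σ(broken) = 2862 kJ
  Bonds formed (products):
    C–H: 4 × 418 = 1672
    C=C: 1 × 597 = 597
    H–H: 1 × 448 = 448
    Σ(formed) = 2717 kJ
  ΔH_B = 2862 − 2717 = +145 kJ
ΔH_A − ΔH_B = −254 kJ, so reaction A has the more negative ΔH; |ΔH_A − ΔH_B| = 254 kJ.

Reaction A, by 254 kJ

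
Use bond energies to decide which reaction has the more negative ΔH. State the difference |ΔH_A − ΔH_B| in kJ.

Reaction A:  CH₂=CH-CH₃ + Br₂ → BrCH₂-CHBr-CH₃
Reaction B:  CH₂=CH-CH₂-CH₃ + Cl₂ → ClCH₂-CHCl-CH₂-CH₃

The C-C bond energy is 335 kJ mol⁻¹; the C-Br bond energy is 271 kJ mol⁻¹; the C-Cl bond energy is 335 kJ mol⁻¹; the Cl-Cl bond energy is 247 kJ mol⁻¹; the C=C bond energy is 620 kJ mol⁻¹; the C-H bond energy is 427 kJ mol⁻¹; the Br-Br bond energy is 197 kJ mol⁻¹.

Reaction A:
  Bonds broken (reactants):
    Br-Br: 1 × 197 = 197
    C-C: 1 × 335 = 335
    C-H: 6 × 427 = 2562
    C=C: 1 × 620 = 620
    Σ(broken) = 3714 kJ
  Bonds formed (products):
    C-Br: 2 × 271 = 542
    C-C: 2 × 335 = 670
    C-H: 6 × 427 = 2562
    Σ(formed) = 3774 kJ
  ΔH_A = 3714 − 3774 = −60 kJ
Reaction B:
  Bonds broken (reactants):
    C-C: 2 × 335 = 670
    C-H: 8 × 427 = 3416
    C=C: 1 × 620 = 620
    Cl-Cl: 1 × 247 = 247
    Σ(broken) = 4953 kJ
  Bonds formed (products):
    C-C: 3 × 335 = 1005
    C-Cl: 2 × 335 = 670
    C-H: 8 × 427 = 3416
    Σ(formed) = 5091 kJ
  ΔH_B = 4953 − 5091 = −138 kJ
ΔH_A − ΔH_B = +78 kJ, so reaction B has the more negative ΔH; |ΔH_A − ΔH_B| = 78 kJ.

Reaction B, by 78 kJ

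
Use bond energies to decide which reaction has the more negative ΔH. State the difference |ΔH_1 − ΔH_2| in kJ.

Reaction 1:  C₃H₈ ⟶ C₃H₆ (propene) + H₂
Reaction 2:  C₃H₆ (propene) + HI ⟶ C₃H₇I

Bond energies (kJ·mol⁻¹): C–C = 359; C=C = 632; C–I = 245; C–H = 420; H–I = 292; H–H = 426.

Reaction 1:
  Bonds broken (reactants):
    C–C: 2 × 359 = 718
    C–H: 8 × 420 = 3360
    Σ(broken) = 4078 kJ
  Bonds formed (products):
    C–C: 1 × 359 = 359
    C–H: 6 × 420 = 2520
    C=C: 1 × 632 = 632
    H–H: 1 × 426 = 426
    Σ(formed) = 3937 kJ
  ΔH_1 = 4078 − 3937 = +141 kJ
Reaction 2:
  Bonds broken (reactants):
    C–C: 1 × 359 = 359
    C–H: 6 × 420 = 2520
    C=C: 1 × 632 = 632
    H–I: 1 × 292 = 292
    Σ(broken) = 3803 kJ
  Bonds formed (products):
    C–C: 2 × 359 = 718
    C–H: 7 × 420 = 2940
    C–I: 1 × 245 = 245
    Σ(formed) = 3903 kJ
  ΔH_2 = 3803 − 3903 = −100 kJ
ΔH_1 − ΔH_2 = +241 kJ, so reaction 2 has the more negative ΔH; |ΔH_1 − ΔH_2| = 241 kJ.

Reaction 2, by 241 kJ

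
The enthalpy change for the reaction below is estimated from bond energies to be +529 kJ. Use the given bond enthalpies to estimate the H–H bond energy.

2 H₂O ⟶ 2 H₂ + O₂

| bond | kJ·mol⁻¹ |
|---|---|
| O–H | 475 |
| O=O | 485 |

D(H–H) ≈ 443 kJ/mol

Let D be the H–H bond energy.
Σ(broken) = 4×475 = 1900
Σ(formed) = 2×D + 1×485 = 485 + 2D
ΔH = Σ(broken) − Σ(formed) = (1900) − (485 + 2D) = +1415 − 2D
Setting this equal to +529 kJ gives 2D = 886, so D = 443 kJ/mol.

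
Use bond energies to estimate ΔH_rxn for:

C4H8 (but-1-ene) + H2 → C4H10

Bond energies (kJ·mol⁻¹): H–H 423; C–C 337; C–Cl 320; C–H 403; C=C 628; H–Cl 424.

ΔH ≈ −92 kJ

Bonds broken (reactants):
  C–C: 2 × 337 = 674
  C–H: 8 × 403 = 3224
  C=C: 1 × 628 = 628
  H–H: 1 × 423 = 423
  Σ(broken) = 4949 kJ
Bonds formed (products):
  C–C: 3 × 337 = 1011
  C–H: 10 × 403 = 4030
  Σ(formed) = 5041 kJ
ΔH = Σ(broken) − Σ(formed) = 4949 − 5041 = −92 kJ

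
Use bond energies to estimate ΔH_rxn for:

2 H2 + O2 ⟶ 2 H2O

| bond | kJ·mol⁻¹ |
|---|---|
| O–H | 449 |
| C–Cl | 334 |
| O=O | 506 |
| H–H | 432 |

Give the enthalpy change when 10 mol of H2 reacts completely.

ΔH = −2130 kJ

Bonds broken (reactants):
  H–H: 2 × 432 = 864
  O=O: 1 × 506 = 506
  Σ(broken) = 1370 kJ
Bonds formed (products):
  O–H: 4 × 449 = 1796
  Σ(formed) = 1796 kJ
ΔH = Σ(broken) − Σ(formed) = 1370 − 1796 = −426 kJ
For 5× the reaction as written: 5 × (−426) = −2130 kJ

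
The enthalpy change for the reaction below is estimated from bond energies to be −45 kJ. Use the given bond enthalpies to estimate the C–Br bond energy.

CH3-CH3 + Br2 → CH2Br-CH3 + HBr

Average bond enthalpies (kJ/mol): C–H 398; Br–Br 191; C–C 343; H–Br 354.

D(C–Br) ≈ 280 kJ/mol

Let D be the C–Br bond energy.
Σ(broken) = 1×191 + 1×343 + 6×398 = 2922
Σ(formed) = 1×D + 1×343 + 5×398 + 1×354 = 2687 + D
ΔH = Σ(broken) − Σ(formed) = (2922) − (2687 + D) = +235 − D
Setting this equal to −45 kJ gives D = 280 kJ/mol.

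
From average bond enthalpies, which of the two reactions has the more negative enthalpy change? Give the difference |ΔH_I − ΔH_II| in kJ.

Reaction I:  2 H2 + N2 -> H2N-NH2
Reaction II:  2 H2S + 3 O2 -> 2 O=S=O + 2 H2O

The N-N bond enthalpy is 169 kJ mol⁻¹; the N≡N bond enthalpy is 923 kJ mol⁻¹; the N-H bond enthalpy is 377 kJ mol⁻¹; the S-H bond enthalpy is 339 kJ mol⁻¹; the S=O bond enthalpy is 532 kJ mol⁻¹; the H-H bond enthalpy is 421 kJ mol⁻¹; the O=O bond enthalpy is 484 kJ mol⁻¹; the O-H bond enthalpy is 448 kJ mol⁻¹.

Reaction I:
  Bonds broken (reactants):
    H-H: 2 × 421 = 842
    N≡N: 1 × 923 = 923
    Σ(broken) = 1765 kJ
  Bonds formed (products):
    N-H: 4 × 377 = 1508
    N-N: 1 × 169 = 169
    Σ(formed) = 1677 kJ
  ΔH_I = 1765 − 1677 = +88 kJ
Reaction II:
  Bonds broken (reactants):
    O=O: 3 × 484 = 1452
    S-H: 4 × 339 = 1356
    Σ(broken) = 2808 kJ
  Bonds formed (products):
    O-H: 4 × 448 = 1792
    S=O: 4 × 532 = 2128
    Σ(formed) = 3920 kJ
  ΔH_II = 2808 − 3920 = −1112 kJ
ΔH_I − ΔH_II = +1200 kJ, so reaction II has the more negative ΔH; |ΔH_I − ΔH_II| = 1200 kJ.

Reaction II, by 1200 kJ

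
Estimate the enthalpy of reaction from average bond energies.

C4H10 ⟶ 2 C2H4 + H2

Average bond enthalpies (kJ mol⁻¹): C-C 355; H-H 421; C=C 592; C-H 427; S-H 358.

ΔH ≈ +314 kJ

Bonds broken (reactants):
  C-C: 3 × 355 = 1065
  C-H: 10 × 427 = 4270
  Σ(broken) = 5335 kJ
Bonds formed (products):
  C-H: 8 × 427 = 3416
  C=C: 2 × 592 = 1184
  H-H: 1 × 421 = 421
  Σ(formed) = 5021 kJ
ΔH = Σ(broken) − Σ(formed) = 5335 − 5021 = +314 kJ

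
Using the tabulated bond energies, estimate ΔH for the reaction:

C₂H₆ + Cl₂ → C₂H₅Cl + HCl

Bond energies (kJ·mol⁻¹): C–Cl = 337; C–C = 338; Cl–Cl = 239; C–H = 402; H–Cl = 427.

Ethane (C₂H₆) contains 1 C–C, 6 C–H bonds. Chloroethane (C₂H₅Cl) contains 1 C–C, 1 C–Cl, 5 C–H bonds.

ΔH ≈ −123 kJ

Bonds broken (reactants):
  C–C: 1 × 338 = 338
  C–H: 6 × 402 = 2412
  Cl–Cl: 1 × 239 = 239
  Σ(broken) = 2989 kJ
Bonds formed (products):
  C–C: 1 × 338 = 338
  C–Cl: 1 × 337 = 337
  C–H: 5 × 402 = 2010
  H–Cl: 1 × 427 = 427
  Σ(formed) = 3112 kJ
ΔH = Σ(broken) − Σ(formed) = 2989 − 3112 = −123 kJ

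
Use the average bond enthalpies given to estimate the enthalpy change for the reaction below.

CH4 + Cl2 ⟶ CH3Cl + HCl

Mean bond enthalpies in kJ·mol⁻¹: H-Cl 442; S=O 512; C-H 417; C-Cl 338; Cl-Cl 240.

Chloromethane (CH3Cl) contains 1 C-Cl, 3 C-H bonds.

ΔH ≈ −123 kJ

Bonds broken (reactants):
  C-H: 4 × 417 = 1668
  Cl-Cl: 1 × 240 = 240
  Σ(broken) = 1908 kJ
Bonds formed (products):
  C-Cl: 1 × 338 = 338
  C-H: 3 × 417 = 1251
  H-Cl: 1 × 442 = 442
  Σ(formed) = 2031 kJ
ΔH = Σ(broken) − Σ(formed) = 1908 − 2031 = −123 kJ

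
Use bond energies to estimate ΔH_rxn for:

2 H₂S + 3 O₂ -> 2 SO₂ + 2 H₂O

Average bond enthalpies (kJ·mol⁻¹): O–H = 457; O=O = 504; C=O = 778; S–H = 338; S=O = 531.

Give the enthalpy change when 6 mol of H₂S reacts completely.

Bonds broken (reactants):
  O=O: 3 × 504 = 1512
  S–H: 4 × 338 = 1352
  Σ(broken) = 2864 kJ
Bonds formed (products):
  O–H: 4 × 457 = 1828
  S=O: 4 × 531 = 2124
  Σ(formed) = 3952 kJ
ΔH = Σ(broken) − Σ(formed) = 2864 − 3952 = −1088 kJ
For 3× the reaction as written: 3 × (−1088) = −3264 kJ

ΔH = −3264 kJ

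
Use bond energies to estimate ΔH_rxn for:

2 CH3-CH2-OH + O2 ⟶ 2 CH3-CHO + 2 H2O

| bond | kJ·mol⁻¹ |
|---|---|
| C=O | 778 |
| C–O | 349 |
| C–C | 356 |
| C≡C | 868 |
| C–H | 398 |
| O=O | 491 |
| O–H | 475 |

ΔH ≈ −521 kJ

Bonds broken (reactants):
  C–C: 2 × 356 = 712
  C–H: 10 × 398 = 3980
  C–O: 2 × 349 = 698
  O–H: 2 × 475 = 950
  O=O: 1 × 491 = 491
  Σ(broken) = 6831 kJ
Bonds formed (products):
  C–C: 2 × 356 = 712
  C–H: 8 × 398 = 3184
  C=O: 2 × 778 = 1556
  O–H: 4 × 475 = 1900
  Σ(formed) = 7352 kJ
ΔH = Σ(broken) − Σ(formed) = 6831 − 7352 = −521 kJ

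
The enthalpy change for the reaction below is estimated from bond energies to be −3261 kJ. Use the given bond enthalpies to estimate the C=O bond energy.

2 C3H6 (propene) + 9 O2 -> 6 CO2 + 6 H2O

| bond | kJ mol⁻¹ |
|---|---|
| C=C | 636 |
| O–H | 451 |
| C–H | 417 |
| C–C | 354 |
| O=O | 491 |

D(C=O) ≈ 771 kJ/mol

Let D be the C=O bond energy.
Σ(broken) = 2×354 + 12×417 + 2×636 + 9×491 = 11403
Σ(formed) = 12×D + 12×451 = 5412 + 12D
ΔH = Σ(broken) − Σ(formed) = (11403) − (5412 + 12D) = +5991 − 12D
Setting this equal to −3261 kJ gives 12D = 9252, so D = 771 kJ/mol.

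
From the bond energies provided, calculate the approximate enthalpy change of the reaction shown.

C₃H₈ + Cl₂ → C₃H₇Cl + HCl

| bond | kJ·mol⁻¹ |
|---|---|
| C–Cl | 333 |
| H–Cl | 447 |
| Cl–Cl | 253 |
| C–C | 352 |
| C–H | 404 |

Bonds broken (reactants):
  C–C: 2 × 352 = 704
  C–H: 8 × 404 = 3232
  Cl–Cl: 1 × 253 = 253
  Σ(broken) = 4189 kJ
Bonds formed (products):
  C–C: 2 × 352 = 704
  C–Cl: 1 × 333 = 333
  C–H: 7 × 404 = 2828
  H–Cl: 1 × 447 = 447
  Σ(formed) = 4312 kJ
ΔH = Σ(broken) − Σ(formed) = 4189 − 4312 = −123 kJ

ΔH ≈ −123 kJ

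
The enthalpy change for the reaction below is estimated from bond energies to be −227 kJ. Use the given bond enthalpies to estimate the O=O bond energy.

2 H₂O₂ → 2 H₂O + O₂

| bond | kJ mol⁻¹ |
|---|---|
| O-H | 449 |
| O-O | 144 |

Let D be the O=O bond energy.
Σ(broken) = 4×449 + 2×144 = 2084
Σ(formed) = 4×449 + 1×D = 1796 + D
ΔH = Σ(broken) − Σ(formed) = (2084) − (1796 + D) = +288 − D
Setting this equal to −227 kJ gives D = 515 kJ/mol.

D(O=O) ≈ 515 kJ/mol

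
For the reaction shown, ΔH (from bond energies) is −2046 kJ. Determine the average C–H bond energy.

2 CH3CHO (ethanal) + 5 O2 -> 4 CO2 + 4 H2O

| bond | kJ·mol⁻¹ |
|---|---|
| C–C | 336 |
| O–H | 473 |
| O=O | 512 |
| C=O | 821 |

Let D be the C–H bond energy.
Σ(broken) = 2×336 + 8×D + 2×821 + 5×512 = 4874 + 8D
Σ(formed) = 8×821 + 8×473 = 10352
ΔH = Σ(broken) − Σ(formed) = (4874 + 8D) − (10352) = −5478 + 8D
Setting this equal to −2046 kJ gives 8D = 3432, so D = 429 kJ/mol.

D(C–H) ≈ 429 kJ/mol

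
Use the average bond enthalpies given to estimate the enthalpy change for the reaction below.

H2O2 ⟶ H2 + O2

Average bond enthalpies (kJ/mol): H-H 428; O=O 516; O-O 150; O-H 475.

Bonds broken (reactants):
  O-H: 2 × 475 = 950
  O-O: 1 × 150 = 150
  Σ(broken) = 1100 kJ
Bonds formed (products):
  H-H: 1 × 428 = 428
  O=O: 1 × 516 = 516
  Σ(formed) = 944 kJ
ΔH = Σ(broken) − Σ(formed) = 1100 − 944 = +156 kJ

ΔH ≈ +156 kJ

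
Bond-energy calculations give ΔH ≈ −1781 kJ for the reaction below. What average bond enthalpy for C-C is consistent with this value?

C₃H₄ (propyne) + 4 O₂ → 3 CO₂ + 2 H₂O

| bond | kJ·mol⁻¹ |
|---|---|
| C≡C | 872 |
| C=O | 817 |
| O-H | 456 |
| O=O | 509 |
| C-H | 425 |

D(C-C) ≈ 337 kJ/mol

Let D be the C-C bond energy.
Σ(broken) = 1×872 + 1×D + 4×425 + 4×509 = 4608 + D
Σ(formed) = 6×817 + 4×456 = 6726
ΔH = Σ(broken) − Σ(formed) = (4608 + D) − (6726) = −2118 + D
Setting this equal to −1781 kJ gives D = 337 kJ/mol.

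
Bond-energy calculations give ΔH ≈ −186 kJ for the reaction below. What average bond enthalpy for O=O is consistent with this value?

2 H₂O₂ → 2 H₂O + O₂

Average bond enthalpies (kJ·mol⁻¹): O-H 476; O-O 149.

D(O=O) ≈ 484 kJ/mol

Let D be the O=O bond energy.
Σ(broken) = 4×476 + 2×149 = 2202
Σ(formed) = 4×476 + 1×D = 1904 + D
ΔH = Σ(broken) − Σ(formed) = (2202) − (1904 + D) = +298 − D
Setting this equal to −186 kJ gives D = 484 kJ/mol.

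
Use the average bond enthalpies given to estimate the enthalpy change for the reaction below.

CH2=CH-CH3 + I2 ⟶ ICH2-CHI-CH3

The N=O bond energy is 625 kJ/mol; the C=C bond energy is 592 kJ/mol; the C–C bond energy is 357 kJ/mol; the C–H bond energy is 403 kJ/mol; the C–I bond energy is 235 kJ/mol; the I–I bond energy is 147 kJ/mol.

Bonds broken (reactants):
  C–C: 1 × 357 = 357
  C–H: 6 × 403 = 2418
  C=C: 1 × 592 = 592
  I–I: 1 × 147 = 147
  Σ(broken) = 3514 kJ
Bonds formed (products):
  C–C: 2 × 357 = 714
  C–H: 6 × 403 = 2418
  C–I: 2 × 235 = 470
  Σ(formed) = 3602 kJ
ΔH = Σ(broken) − Σ(formed) = 3514 − 3602 = −88 kJ

ΔH ≈ −88 kJ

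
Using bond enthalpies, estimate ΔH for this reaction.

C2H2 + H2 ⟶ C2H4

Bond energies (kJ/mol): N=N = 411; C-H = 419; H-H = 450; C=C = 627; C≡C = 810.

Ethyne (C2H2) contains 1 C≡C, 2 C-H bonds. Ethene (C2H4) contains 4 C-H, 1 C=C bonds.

ΔH ≈ −205 kJ

Bonds broken (reactants):
  C≡C: 1 × 810 = 810
  C-H: 2 × 419 = 838
  H-H: 1 × 450 = 450
  Σ(broken) = 2098 kJ
Bonds formed (products):
  C-H: 4 × 419 = 1676
  C=C: 1 × 627 = 627
  Σ(formed) = 2303 kJ
ΔH = Σ(broken) − Σ(formed) = 2098 − 2303 = −205 kJ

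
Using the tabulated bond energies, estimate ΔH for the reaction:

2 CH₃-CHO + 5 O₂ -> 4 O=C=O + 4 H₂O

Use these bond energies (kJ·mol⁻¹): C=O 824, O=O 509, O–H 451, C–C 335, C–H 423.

Bonds broken (reactants):
  C–C: 2 × 335 = 670
  C–H: 8 × 423 = 3384
  C=O: 2 × 824 = 1648
  O=O: 5 × 509 = 2545
  Σ(broken) = 8247 kJ
Bonds formed (products):
  C=O: 8 × 824 = 6592
  O–H: 8 × 451 = 3608
  Σ(formed) = 10200 kJ
ΔH = Σ(broken) − Σ(formed) = 8247 − 10200 = −1953 kJ

ΔH ≈ −1953 kJ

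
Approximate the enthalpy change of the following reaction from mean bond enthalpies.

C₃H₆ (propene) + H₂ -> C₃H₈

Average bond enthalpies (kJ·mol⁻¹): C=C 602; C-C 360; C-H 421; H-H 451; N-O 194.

Bonds broken (reactants):
  C-C: 1 × 360 = 360
  C-H: 6 × 421 = 2526
  C=C: 1 × 602 = 602
  H-H: 1 × 451 = 451
  Σ(broken) = 3939 kJ
Bonds formed (products):
  C-C: 2 × 360 = 720
  C-H: 8 × 421 = 3368
  Σ(formed) = 4088 kJ
ΔH = Σ(broken) − Σ(formed) = 3939 − 4088 = −149 kJ

ΔH ≈ −149 kJ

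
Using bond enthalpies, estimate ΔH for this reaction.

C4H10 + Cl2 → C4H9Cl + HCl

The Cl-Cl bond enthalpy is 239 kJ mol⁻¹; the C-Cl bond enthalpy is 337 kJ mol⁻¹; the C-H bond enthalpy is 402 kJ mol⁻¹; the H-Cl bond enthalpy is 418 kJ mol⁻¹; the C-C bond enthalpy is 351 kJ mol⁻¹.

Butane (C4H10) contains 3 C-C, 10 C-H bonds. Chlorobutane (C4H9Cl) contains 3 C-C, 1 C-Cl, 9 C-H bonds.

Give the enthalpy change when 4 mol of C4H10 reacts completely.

ΔH = −456 kJ

Bonds broken (reactants):
  C-C: 3 × 351 = 1053
  C-H: 10 × 402 = 4020
  Cl-Cl: 1 × 239 = 239
  Σ(broken) = 5312 kJ
Bonds formed (products):
  C-C: 3 × 351 = 1053
  C-Cl: 1 × 337 = 337
  C-H: 9 × 402 = 3618
  H-Cl: 1 × 418 = 418
  Σ(formed) = 5426 kJ
ΔH = Σ(broken) − Σ(formed) = 5312 − 5426 = −114 kJ
For 4× the reaction as written: 4 × (−114) = −456 kJ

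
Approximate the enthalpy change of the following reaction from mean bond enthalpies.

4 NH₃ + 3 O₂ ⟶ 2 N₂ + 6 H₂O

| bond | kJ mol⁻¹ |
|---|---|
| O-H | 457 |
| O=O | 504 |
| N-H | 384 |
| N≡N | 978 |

ΔH ≈ −1320 kJ

Bonds broken (reactants):
  N-H: 12 × 384 = 4608
  O=O: 3 × 504 = 1512
  Σ(broken) = 6120 kJ
Bonds formed (products):
  N≡N: 2 × 978 = 1956
  O-H: 12 × 457 = 5484
  Σ(formed) = 7440 kJ
ΔH = Σ(broken) − Σ(formed) = 6120 − 7440 = −1320 kJ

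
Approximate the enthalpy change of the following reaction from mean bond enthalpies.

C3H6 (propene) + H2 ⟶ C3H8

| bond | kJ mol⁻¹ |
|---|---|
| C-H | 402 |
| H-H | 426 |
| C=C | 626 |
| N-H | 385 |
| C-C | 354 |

ΔH ≈ −106 kJ

Bonds broken (reactants):
  C-C: 1 × 354 = 354
  C-H: 6 × 402 = 2412
  C=C: 1 × 626 = 626
  H-H: 1 × 426 = 426
  Σ(broken) = 3818 kJ
Bonds formed (products):
  C-C: 2 × 354 = 708
  C-H: 8 × 402 = 3216
  Σ(formed) = 3924 kJ
ΔH = Σ(broken) − Σ(formed) = 3818 − 3924 = −106 kJ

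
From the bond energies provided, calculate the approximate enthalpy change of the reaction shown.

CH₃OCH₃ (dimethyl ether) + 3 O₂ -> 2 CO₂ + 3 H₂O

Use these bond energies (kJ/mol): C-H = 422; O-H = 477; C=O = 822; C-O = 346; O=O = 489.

ΔH ≈ −1459 kJ

Bonds broken (reactants):
  C-H: 6 × 422 = 2532
  C-O: 2 × 346 = 692
  O=O: 3 × 489 = 1467
  Σ(broken) = 4691 kJ
Bonds formed (products):
  C=O: 4 × 822 = 3288
  O-H: 6 × 477 = 2862
  Σ(formed) = 6150 kJ
ΔH = Σ(broken) − Σ(formed) = 4691 − 6150 = −1459 kJ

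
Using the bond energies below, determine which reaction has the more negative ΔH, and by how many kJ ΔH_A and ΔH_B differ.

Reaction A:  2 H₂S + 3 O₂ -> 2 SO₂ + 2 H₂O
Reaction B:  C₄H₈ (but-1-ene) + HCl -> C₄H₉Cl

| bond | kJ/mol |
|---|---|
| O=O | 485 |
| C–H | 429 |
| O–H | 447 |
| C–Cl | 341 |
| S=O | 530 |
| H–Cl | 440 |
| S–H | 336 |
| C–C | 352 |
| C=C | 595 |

Reaction A:
  Bonds broken (reactants):
    O=O: 3 × 485 = 1455
    S–H: 4 × 336 = 1344
    Σ(broken) = 2799 kJ
  Bonds formed (products):
    O–H: 4 × 447 = 1788
    S=O: 4 × 530 = 2120
    Σ(formed) = 3908 kJ
  ΔH_A = 2799 − 3908 = −1109 kJ
Reaction B:
  Bonds broken (reactants):
    C–C: 2 × 352 = 704
    C–H: 8 × 429 = 3432
    C=C: 1 × 595 = 595
    H–Cl: 1 × 440 = 440
    Σ(broken) = 5171 kJ
  Bonds formed (products):
    C–C: 3 × 352 = 1056
    C–Cl: 1 × 341 = 341
    C–H: 9 × 429 = 3861
    Σ(formed) = 5258 kJ
  ΔH_B = 5171 − 5258 = −87 kJ
ΔH_A − ΔH_B = −1022 kJ, so reaction A has the more negative ΔH; |ΔH_A − ΔH_B| = 1022 kJ.

Reaction A, by 1022 kJ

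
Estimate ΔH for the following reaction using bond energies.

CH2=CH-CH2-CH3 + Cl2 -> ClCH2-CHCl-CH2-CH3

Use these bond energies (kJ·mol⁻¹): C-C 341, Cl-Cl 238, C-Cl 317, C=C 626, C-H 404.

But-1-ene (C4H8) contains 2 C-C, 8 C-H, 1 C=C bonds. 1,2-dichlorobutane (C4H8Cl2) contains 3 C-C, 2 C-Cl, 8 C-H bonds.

Bonds broken (reactants):
  C-C: 2 × 341 = 682
  C-H: 8 × 404 = 3232
  C=C: 1 × 626 = 626
  Cl-Cl: 1 × 238 = 238
  Σ(broken) = 4778 kJ
Bonds formed (products):
  C-C: 3 × 341 = 1023
  C-Cl: 2 × 317 = 634
  C-H: 8 × 404 = 3232
  Σ(formed) = 4889 kJ
ΔH = Σ(broken) − Σ(formed) = 4778 − 4889 = −111 kJ

ΔH ≈ −111 kJ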